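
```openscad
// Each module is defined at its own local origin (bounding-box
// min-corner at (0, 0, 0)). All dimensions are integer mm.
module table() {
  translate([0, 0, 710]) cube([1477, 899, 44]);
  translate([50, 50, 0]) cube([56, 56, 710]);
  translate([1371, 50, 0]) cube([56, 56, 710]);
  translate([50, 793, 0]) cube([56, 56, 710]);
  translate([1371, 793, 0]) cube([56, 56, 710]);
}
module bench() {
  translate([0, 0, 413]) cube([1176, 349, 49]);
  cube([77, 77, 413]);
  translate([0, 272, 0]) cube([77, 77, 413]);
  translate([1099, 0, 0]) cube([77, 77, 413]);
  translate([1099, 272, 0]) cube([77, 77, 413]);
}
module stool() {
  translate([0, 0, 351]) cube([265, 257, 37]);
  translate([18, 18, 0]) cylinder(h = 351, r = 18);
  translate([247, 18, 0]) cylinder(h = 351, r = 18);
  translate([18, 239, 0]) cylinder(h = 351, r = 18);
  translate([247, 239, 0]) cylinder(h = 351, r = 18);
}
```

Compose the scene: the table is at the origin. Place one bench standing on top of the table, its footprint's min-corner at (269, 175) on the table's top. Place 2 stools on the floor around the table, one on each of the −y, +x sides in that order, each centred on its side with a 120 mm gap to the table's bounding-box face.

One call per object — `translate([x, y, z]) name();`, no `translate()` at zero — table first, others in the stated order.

table();
translate([269, 175, 754]) bench();
translate([606, -377, 0]) stool();
translate([1597, 321, 0]) stool();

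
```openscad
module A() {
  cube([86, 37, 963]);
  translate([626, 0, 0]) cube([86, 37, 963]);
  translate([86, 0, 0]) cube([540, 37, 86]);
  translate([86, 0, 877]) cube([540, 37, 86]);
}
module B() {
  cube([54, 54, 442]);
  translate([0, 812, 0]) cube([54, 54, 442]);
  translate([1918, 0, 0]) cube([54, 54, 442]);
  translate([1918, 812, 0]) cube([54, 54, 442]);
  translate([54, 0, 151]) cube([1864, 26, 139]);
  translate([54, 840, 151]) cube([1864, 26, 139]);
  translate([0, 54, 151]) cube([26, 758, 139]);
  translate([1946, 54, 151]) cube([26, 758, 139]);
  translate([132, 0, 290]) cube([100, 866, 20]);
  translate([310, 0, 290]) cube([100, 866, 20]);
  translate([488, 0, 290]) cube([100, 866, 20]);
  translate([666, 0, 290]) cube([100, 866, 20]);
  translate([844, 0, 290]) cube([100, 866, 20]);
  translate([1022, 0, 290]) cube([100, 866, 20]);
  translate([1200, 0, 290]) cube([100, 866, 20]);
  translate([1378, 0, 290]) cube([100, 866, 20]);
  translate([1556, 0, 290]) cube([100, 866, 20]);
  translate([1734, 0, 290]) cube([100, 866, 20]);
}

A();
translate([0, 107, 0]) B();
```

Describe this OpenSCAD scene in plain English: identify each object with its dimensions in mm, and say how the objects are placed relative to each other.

A is a rectangular picture frame lying in the x–z plane (depth along y). The opening is 540 mm wide (x) by 791 mm tall (z), surrounded by a border 86 mm wide on all four sides. The frame is 37 mm deep and is made of two full-height vertical stiles with two horizontal rails fitted between them.

B is a bed frame 1972 mm long (x) by 866 mm wide (y). Four 54×54 mm corner posts, 442 mm tall, at the corners of the footprint. Four rails of 26 mm thickness and 139 mm height run between adjacent posts with their undersides at z = 151 mm, their outer faces flush with the outside of the frame (the two x-running rails run between the posts' inner faces; the two y-running rails run between the posts' inner faces). 10 slats, each 100 mm wide (x) and 20 mm thick, lie across the top of the two x-running rails, running the full 866 mm width of the frame in y; the slats are evenly spaced along x between the inner faces of the end posts with equal gaps (rounded down to the nearest mm) at the −x end and between each pair — any rounding remainder accumulates at the +x end.

The bed frame is on the floor beside the picture frame on its +y side.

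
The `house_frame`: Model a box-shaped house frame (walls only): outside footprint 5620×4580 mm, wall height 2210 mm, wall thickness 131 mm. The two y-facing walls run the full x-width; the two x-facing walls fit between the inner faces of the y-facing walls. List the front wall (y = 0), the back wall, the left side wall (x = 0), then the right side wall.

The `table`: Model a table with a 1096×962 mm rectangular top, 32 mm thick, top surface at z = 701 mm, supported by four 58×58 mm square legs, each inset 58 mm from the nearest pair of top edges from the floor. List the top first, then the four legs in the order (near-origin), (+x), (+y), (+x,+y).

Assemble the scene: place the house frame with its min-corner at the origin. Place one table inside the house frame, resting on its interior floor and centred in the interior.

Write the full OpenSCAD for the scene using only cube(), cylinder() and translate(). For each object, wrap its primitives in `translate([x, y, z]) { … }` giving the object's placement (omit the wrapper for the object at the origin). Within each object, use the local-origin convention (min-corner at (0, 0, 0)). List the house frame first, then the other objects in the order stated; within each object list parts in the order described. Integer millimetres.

cube([5620, 131, 2210]);
translate([0, 4449, 0]) cube([5620, 131, 2210]);
translate([0, 131, 0]) cube([131, 4318, 2210]);
translate([5489, 131, 0]) cube([131, 4318, 2210]);
translate([2262, 1809, 0]) {
  translate([0, 0, 669]) cube([1096, 962, 32]);
  translate([58, 58, 0]) cube([58, 58, 669]);
  translate([980, 58, 0]) cube([58, 58, 669]);
  translate([58, 846, 0]) cube([58, 58, 669]);
  translate([980, 846, 0]) cube([58, 58, 669]);
}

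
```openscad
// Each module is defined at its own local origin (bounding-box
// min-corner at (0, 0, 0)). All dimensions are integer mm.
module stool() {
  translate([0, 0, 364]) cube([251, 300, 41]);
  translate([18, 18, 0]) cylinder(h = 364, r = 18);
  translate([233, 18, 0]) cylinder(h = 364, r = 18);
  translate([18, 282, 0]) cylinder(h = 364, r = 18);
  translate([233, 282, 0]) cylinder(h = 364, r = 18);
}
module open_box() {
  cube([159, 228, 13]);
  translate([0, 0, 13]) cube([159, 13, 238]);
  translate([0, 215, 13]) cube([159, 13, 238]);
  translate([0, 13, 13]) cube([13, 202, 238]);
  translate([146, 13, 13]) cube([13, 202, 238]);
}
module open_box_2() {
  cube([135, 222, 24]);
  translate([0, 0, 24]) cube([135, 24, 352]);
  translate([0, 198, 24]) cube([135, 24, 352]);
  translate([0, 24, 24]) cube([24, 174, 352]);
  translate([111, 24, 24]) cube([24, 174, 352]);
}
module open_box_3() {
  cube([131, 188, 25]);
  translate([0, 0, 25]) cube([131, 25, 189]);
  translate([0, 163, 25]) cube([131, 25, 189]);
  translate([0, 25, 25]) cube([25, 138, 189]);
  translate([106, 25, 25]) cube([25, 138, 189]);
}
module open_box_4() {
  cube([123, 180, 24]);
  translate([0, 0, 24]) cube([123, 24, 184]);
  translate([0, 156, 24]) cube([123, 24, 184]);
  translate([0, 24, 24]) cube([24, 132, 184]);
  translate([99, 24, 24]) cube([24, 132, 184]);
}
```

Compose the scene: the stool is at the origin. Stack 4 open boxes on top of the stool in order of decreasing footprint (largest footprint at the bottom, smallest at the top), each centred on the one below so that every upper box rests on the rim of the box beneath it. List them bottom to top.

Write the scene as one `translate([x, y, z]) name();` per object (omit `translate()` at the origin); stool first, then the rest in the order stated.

stool();
translate([46, 36, 405]) open_box();
translate([58, 39, 656]) open_box_2();
translate([60, 56, 1032]) open_box_3();
translate([64, 60, 1246]) open_box_4();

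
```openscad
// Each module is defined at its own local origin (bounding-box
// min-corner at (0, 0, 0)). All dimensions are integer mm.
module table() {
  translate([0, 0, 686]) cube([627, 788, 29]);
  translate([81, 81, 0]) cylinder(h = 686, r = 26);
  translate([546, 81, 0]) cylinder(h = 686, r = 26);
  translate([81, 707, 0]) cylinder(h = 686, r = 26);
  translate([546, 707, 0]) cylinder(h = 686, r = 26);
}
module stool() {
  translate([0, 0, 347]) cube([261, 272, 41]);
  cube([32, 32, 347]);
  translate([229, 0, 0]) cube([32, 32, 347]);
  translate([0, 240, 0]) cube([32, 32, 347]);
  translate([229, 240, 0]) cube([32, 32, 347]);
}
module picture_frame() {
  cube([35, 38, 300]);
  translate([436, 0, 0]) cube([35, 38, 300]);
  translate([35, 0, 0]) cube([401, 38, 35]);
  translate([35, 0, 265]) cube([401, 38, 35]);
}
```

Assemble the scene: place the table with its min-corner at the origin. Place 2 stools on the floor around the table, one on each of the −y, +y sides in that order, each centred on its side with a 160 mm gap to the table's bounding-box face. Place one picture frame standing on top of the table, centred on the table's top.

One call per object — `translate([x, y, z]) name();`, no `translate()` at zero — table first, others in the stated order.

table();
translate([183, -432, 0]) stool();
translate([183, 948, 0]) stool();
translate([78, 375, 715]) picture_frame();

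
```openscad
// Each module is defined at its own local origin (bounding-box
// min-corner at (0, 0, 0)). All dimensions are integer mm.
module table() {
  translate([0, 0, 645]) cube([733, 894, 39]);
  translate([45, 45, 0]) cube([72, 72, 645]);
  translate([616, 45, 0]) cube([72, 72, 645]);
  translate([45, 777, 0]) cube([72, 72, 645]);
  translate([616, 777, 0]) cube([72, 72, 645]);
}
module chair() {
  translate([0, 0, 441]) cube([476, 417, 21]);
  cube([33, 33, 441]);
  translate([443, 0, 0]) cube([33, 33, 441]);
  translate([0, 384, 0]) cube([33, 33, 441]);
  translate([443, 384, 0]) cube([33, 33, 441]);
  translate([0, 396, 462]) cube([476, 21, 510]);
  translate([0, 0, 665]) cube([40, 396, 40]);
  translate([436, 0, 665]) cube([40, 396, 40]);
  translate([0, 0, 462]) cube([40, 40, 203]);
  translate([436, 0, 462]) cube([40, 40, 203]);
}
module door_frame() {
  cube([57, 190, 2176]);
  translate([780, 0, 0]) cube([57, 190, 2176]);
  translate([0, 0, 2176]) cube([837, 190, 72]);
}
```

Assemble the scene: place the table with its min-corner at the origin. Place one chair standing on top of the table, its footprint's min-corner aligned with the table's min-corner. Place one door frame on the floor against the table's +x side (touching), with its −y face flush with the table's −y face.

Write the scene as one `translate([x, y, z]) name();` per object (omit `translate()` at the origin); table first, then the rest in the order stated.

table();
translate([0, 0, 684]) chair();
translate([733, 0, 0]) door_frame();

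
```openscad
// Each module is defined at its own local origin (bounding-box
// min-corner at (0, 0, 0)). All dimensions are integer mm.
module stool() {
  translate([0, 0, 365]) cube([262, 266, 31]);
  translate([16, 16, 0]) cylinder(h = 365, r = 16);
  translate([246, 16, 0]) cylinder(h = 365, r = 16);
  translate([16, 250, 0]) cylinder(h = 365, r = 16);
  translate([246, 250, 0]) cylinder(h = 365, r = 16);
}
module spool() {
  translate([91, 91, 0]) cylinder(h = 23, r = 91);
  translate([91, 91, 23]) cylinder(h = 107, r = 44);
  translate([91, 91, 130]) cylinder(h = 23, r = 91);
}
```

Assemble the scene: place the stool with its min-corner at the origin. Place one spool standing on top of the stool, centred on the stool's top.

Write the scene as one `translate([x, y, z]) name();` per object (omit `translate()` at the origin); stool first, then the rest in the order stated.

stool();
translate([40, 42, 396]) spool();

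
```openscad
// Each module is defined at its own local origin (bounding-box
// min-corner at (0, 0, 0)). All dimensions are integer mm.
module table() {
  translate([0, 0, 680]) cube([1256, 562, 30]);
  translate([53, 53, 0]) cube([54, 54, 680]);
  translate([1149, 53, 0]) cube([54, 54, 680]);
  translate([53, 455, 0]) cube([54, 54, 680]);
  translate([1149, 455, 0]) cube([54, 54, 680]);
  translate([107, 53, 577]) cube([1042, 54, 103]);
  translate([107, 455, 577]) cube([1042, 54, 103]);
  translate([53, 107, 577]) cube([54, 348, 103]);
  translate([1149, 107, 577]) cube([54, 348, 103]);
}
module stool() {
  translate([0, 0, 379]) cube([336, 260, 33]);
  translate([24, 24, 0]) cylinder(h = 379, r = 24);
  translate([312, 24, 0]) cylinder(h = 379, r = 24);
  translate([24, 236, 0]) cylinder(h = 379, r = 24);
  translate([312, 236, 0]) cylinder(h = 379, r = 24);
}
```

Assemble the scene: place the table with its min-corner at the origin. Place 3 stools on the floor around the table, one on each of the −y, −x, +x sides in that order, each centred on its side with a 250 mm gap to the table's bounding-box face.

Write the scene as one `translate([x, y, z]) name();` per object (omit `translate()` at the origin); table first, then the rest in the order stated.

table();
translate([460, -510, 0]) stool();
translate([-586, 151, 0]) stool();
translate([1506, 151, 0]) stool();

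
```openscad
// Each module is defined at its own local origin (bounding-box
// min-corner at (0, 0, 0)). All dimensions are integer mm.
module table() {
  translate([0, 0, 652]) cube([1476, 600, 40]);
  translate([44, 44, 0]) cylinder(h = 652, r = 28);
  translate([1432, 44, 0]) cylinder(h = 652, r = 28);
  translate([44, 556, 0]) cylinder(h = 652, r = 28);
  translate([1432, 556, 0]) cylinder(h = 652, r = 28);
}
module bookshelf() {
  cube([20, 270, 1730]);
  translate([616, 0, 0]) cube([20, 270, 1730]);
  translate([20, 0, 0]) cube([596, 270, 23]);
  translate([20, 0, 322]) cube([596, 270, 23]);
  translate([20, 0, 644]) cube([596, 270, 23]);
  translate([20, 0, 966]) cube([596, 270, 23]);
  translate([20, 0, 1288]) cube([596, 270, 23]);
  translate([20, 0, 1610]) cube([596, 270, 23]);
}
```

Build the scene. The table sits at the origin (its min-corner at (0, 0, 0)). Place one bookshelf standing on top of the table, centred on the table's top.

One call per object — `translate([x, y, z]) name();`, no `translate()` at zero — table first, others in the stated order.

table();
translate([420, 165, 692]) bookshelf();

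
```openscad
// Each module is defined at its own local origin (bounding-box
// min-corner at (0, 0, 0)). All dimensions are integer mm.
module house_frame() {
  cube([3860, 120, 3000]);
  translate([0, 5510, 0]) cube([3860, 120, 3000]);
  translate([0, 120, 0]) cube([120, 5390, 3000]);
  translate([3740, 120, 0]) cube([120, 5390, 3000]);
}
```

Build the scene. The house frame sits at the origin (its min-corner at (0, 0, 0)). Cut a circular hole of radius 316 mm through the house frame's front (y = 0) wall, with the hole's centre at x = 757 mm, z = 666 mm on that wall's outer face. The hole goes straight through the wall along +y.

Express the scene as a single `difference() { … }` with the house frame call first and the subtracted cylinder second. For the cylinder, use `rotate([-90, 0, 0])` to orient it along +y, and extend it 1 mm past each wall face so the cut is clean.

difference() {
  house_frame();
  translate([757, -1, 666]) rotate([-90, 0, 0]) cylinder(h = 122, r = 316);
}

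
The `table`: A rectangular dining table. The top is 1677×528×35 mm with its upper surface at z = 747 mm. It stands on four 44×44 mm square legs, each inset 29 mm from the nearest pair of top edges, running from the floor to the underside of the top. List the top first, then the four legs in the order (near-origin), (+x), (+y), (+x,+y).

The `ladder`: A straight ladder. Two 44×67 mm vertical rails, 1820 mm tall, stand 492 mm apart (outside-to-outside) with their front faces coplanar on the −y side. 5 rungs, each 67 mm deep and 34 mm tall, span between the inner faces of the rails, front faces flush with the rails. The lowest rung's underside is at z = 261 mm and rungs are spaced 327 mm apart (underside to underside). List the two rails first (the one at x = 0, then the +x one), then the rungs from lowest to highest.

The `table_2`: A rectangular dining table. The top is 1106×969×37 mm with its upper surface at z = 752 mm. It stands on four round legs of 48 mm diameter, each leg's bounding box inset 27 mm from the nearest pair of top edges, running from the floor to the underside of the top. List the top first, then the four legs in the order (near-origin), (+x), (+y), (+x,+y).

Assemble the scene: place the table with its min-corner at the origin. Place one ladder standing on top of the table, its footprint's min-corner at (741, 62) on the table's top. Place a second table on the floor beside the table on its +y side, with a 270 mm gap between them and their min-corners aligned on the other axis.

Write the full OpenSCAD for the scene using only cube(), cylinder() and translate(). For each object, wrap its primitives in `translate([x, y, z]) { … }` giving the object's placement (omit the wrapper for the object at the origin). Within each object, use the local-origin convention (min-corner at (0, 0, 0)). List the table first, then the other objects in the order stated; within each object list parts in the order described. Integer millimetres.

translate([0, 0, 712]) cube([1677, 528, 35]);
translate([29, 29, 0]) cube([44, 44, 712]);
translate([1604, 29, 0]) cube([44, 44, 712]);
translate([29, 455, 0]) cube([44, 44, 712]);
translate([1604, 455, 0]) cube([44, 44, 712]);
translate([741, 62, 747]) {
  cube([44, 67, 1820]);
  translate([448, 0, 0]) cube([44, 67, 1820]);
  translate([44, 0, 261]) cube([404, 67, 34]);
  translate([44, 0, 588]) cube([404, 67, 34]);
  translate([44, 0, 915]) cube([404, 67, 34]);
  translate([44, 0, 1242]) cube([404, 67, 34]);
  translate([44, 0, 1569]) cube([404, 67, 34]);
}
translate([0, 798, 0]) {
  translate([0, 0, 715]) cube([1106, 969, 37]);
  translate([51, 51, 0]) cylinder(h = 715, r = 24);
  translate([1055, 51, 0]) cylinder(h = 715, r = 24);
  translate([51, 918, 0]) cylinder(h = 715, r = 24);
  translate([1055, 918, 0]) cylinder(h = 715, r = 24);
}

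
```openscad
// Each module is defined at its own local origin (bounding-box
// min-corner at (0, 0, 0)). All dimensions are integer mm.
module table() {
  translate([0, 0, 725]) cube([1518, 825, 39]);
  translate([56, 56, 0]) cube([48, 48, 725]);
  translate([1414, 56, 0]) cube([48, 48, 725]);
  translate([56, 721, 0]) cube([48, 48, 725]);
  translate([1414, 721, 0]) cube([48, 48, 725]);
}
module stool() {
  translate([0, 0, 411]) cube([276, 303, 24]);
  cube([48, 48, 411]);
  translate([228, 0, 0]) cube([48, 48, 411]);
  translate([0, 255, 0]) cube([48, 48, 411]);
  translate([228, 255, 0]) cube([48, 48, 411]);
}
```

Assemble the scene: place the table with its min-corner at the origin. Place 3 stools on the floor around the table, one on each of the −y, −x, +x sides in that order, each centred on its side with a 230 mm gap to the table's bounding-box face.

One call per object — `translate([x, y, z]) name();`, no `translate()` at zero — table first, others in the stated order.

table();
translate([621, -533, 0]) stool();
translate([-506, 261, 0]) stool();
translate([1748, 261, 0]) stool();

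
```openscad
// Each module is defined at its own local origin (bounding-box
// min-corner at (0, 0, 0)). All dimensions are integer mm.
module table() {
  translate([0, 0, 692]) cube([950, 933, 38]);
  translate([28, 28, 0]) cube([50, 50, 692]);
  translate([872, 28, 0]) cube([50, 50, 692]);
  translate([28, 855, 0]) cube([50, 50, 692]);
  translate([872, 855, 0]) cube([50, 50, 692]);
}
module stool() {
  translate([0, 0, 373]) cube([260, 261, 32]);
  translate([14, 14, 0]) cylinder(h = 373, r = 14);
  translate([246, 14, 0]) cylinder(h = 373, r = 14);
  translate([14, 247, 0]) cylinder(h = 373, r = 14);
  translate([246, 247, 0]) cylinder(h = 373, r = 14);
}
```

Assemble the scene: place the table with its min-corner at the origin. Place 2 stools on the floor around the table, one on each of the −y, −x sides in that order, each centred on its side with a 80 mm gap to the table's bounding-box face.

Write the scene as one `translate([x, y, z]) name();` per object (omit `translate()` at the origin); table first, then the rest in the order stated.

table();
translate([345, -341, 0]) stool();
translate([-340, 336, 0]) stool();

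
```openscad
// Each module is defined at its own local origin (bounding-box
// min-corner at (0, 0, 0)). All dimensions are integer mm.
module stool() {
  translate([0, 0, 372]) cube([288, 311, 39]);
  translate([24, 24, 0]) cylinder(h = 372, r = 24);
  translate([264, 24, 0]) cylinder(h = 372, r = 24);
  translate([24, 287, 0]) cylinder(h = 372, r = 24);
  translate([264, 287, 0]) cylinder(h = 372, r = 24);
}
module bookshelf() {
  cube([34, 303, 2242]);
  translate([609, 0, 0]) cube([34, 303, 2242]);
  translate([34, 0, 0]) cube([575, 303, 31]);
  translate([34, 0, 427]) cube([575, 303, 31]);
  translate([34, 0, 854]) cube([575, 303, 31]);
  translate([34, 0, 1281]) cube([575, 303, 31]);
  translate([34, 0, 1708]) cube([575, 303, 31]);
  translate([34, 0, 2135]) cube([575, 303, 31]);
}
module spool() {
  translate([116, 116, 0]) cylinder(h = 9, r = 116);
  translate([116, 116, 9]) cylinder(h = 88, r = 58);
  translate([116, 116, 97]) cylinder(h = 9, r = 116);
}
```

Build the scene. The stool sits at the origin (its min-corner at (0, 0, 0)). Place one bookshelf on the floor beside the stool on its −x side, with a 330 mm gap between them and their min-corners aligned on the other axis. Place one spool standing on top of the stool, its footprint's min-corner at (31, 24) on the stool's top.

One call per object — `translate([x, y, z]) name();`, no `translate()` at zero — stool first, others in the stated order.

stool();
translate([-973, 0, 0]) bookshelf();
translate([31, 24, 411]) spool();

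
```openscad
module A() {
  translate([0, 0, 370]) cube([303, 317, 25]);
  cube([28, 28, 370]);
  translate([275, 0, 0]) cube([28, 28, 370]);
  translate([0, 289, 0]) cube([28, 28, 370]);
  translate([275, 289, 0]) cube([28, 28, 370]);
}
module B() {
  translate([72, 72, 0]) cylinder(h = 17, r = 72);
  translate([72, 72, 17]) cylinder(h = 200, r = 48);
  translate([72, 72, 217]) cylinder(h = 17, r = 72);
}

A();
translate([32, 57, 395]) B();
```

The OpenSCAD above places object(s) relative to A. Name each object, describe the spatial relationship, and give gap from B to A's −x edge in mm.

A is a stool. B is a spool. The spool is on top of the stool. The gap from the spool to the stool's −x edge is 32 mm.

The spool's min-x is at 32; the stool's min-x is 0; gap = 32 mm.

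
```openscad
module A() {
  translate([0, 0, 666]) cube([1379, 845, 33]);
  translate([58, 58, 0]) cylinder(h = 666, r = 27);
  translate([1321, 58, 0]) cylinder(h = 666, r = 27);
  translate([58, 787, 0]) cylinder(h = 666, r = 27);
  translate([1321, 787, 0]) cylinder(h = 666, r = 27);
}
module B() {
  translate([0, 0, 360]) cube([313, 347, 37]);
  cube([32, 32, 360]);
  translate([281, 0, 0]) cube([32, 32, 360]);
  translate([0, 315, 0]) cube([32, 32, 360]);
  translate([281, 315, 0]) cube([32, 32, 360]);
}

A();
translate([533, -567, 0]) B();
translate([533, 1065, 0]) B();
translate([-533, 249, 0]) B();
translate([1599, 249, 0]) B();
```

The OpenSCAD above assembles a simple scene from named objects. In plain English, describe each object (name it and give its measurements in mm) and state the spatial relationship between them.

A is a rectangular dining table. The top is 1379×845×33 mm with its upper surface at z = 699 mm. It stands on four round legs of 54 mm diameter, each leg's bounding box inset 31 mm from the nearest pair of top edges, running from the floor to the underside of the top.

B is a simple wooden stool: a rectangular seat 313 mm (x) by 347 mm (y), 37 mm thick, top face at z = 397 mm, on four square legs, each 32×32 mm in cross-section. The legs rest on z = 0, each flush with a corner of the seat.

Four stools sit around the table at the −y, +y, −x, +x sides.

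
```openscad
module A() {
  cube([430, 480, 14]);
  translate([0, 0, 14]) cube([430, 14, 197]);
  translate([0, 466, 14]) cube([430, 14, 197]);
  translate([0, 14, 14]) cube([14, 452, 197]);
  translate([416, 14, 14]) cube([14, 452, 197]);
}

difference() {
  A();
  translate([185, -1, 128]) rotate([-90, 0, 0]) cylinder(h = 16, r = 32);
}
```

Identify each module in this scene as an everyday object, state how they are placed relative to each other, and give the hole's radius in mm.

The subtracted cylinder has r = 32 mm.

A is an open box. The open box has a circular hole through its front wall. The hole's radius is 32 mm.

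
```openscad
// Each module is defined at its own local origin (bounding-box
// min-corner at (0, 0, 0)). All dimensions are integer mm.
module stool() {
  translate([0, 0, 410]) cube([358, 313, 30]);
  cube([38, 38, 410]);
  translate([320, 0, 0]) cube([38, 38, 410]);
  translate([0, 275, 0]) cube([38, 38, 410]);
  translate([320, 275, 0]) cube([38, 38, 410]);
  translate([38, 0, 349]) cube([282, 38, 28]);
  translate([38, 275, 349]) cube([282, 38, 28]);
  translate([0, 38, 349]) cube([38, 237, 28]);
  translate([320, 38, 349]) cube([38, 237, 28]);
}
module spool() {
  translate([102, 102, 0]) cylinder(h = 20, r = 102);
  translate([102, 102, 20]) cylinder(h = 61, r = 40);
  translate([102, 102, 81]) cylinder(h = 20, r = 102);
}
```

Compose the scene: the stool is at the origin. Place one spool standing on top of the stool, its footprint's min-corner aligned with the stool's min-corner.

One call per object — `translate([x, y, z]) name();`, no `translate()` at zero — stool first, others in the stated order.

stool();
translate([0, 0, 440]) spool();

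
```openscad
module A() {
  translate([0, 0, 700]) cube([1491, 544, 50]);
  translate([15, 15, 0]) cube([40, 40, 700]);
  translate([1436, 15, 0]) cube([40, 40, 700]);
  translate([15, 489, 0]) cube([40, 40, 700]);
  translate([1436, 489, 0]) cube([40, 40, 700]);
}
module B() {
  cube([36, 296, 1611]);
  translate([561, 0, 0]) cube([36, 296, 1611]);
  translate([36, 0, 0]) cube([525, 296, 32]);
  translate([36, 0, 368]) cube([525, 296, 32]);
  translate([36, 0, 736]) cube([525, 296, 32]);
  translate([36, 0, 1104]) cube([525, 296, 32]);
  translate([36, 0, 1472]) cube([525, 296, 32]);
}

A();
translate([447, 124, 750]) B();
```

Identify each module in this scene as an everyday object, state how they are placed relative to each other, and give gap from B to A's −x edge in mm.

A is a table. B is a bookshelf. The bookshelf is on top of the table, centred. The gap from the bookshelf to the table's −x edge is 447 mm.

The bookshelf's min-x is at 447; the table's min-x is 0; gap = 447 mm.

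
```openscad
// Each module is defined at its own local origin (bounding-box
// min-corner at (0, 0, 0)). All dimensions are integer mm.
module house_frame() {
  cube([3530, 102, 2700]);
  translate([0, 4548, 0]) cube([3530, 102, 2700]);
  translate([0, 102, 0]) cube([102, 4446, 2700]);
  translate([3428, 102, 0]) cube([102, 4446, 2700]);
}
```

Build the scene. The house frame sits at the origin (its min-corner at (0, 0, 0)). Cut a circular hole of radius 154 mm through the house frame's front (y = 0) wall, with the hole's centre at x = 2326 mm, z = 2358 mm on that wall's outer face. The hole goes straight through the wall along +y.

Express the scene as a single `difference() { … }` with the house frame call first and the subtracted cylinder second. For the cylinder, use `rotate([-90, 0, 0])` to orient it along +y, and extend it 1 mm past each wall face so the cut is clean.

difference() {
  house_frame();
  translate([2326, -1, 2358]) rotate([-90, 0, 0]) cylinder(h = 104, r = 154);
}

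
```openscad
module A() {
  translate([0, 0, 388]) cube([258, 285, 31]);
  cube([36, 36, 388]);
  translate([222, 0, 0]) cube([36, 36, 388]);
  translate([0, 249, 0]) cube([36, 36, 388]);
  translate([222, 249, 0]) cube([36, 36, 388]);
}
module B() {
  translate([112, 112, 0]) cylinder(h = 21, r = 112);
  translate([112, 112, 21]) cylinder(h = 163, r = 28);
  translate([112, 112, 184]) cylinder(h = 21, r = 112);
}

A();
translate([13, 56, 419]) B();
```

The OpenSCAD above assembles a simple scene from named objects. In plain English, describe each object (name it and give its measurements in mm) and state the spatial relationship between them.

A is a four-legged stool. The seat is 258×285 mm, 31 mm thick, top at z = 419 mm. It stands on four square legs, each 36×36 mm in cross-section, from z = 0 to the seat underside, each flush with a corner of the seat.

B is a spool: two coaxial disc flanges of radius 112 mm and thickness 21 mm, joined by a core cylinder of radius 28 mm and height 163 mm. The lower flange rests on z = 0 and the three cylinders share a vertical axis.

The spool is on top of the stool.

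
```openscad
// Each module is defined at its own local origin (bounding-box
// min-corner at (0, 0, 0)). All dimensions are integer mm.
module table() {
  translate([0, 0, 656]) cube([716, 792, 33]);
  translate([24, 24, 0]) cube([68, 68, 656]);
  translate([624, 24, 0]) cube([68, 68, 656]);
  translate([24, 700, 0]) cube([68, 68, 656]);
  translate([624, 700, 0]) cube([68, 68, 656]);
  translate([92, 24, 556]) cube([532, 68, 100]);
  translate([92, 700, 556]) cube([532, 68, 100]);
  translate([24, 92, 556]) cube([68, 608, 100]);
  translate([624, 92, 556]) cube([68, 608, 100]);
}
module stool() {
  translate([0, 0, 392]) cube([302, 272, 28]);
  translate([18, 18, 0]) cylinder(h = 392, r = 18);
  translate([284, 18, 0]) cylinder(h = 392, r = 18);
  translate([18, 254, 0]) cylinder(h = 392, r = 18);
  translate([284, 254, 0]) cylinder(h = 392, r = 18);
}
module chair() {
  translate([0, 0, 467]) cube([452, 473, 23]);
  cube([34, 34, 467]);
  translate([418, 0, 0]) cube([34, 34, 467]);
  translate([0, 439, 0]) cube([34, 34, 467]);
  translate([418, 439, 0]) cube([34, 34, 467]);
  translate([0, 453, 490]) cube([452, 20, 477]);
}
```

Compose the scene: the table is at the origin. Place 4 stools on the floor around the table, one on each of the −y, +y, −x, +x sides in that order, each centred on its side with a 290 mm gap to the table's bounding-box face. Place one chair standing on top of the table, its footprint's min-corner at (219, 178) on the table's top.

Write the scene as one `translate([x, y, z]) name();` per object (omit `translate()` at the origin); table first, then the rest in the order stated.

table();
translate([207, -562, 0]) stool();
translate([207, 1082, 0]) stool();
translate([-592, 260, 0]) stool();
translate([1006, 260, 0]) stool();
translate([219, 178, 689]) chair();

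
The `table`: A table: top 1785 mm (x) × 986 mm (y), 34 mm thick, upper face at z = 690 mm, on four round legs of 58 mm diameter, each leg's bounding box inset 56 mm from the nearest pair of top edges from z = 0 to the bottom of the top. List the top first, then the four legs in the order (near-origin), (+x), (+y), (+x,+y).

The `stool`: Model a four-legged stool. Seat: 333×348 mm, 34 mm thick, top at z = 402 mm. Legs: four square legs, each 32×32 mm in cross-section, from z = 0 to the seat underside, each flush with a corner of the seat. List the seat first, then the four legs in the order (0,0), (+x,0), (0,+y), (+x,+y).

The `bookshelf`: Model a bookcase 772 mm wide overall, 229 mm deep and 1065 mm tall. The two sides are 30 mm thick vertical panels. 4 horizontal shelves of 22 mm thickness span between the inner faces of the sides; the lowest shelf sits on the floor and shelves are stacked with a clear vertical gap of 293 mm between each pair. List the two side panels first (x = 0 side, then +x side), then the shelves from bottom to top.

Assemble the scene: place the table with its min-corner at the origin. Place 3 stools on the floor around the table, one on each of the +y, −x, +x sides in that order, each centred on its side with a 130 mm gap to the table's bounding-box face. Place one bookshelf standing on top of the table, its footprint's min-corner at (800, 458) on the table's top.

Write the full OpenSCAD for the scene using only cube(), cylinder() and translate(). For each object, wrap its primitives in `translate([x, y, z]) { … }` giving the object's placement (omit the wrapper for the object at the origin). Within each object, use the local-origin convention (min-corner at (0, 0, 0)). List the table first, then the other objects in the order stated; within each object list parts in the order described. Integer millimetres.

translate([0, 0, 656]) cube([1785, 986, 34]);
translate([85, 85, 0]) cylinder(h = 656, r = 29);
translate([1700, 85, 0]) cylinder(h = 656, r = 29);
translate([85, 901, 0]) cylinder(h = 656, r = 29);
translate([1700, 901, 0]) cylinder(h = 656, r = 29);
translate([726, 1116, 0]) {
  translate([0, 0, 368]) cube([333, 348, 34]);
  cube([32, 32, 368]);
  translate([301, 0, 0]) cube([32, 32, 368]);
  translate([0, 316, 0]) cube([32, 32, 368]);
  translate([301, 316, 0]) cube([32, 32, 368]);
}
translate([-463, 319, 0]) {
  translate([0, 0, 368]) cube([333, 348, 34]);
  cube([32, 32, 368]);
  translate([301, 0, 0]) cube([32, 32, 368]);
  translate([0, 316, 0]) cube([32, 32, 368]);
  translate([301, 316, 0]) cube([32, 32, 368]);
}
translate([1915, 319, 0]) {
  translate([0, 0, 368]) cube([333, 348, 34]);
  cube([32, 32, 368]);
  translate([301, 0, 0]) cube([32, 32, 368]);
  translate([0, 316, 0]) cube([32, 32, 368]);
  translate([301, 316, 0]) cube([32, 32, 368]);
}
translate([800, 458, 690]) {
  cube([30, 229, 1065]);
  translate([742, 0, 0]) cube([30, 229, 1065]);
  translate([30, 0, 0]) cube([712, 229, 22]);
  translate([30, 0, 315]) cube([712, 229, 22]);
  translate([30, 0, 630]) cube([712, 229, 22]);
  translate([30, 0, 945]) cube([712, 229, 22]);
}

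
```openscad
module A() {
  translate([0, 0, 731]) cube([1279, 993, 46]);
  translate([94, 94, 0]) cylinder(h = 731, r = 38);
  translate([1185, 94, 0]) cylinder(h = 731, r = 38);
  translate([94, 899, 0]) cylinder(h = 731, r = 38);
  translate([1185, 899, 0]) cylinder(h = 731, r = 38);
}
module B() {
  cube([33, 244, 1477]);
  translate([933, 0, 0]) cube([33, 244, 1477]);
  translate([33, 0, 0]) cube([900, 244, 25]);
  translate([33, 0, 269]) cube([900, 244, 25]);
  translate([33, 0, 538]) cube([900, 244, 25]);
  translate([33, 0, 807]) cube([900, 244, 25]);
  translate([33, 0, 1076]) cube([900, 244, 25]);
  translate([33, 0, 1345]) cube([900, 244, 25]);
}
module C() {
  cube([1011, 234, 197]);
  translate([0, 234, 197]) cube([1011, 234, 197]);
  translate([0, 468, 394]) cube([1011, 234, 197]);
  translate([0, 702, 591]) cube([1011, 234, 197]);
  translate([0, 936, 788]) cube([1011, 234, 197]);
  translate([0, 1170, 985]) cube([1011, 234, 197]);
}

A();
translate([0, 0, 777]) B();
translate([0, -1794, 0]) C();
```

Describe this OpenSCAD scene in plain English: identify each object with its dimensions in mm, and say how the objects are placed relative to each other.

A is a table: top 1279 mm (x) × 993 mm (y), 46 mm thick, upper face at z = 777 mm, on four round legs of 76 mm diameter, each leg's bounding box inset 56 mm from the nearest pair of top edges, running from z = 0 to the bottom of the top.

B is a bookshelf 966 mm wide overall, 244 mm deep and 1477 mm tall. The two sides are 33 mm thick vertical panels. 6 horizontal shelves of 25 mm thickness span between the inner faces of the sides; the lowest shelf sits on the floor and shelves are stacked with a clear vertical gap of 244 mm between each pair.

C is a run of 6 identical solid stair steps. Each tread is 1011×234 mm and each step block is 197 mm high. Step 1 rests on the floor; step k is offset from step 1 by (k−1)×234 mm in y and (k−1)×197 mm in z.

The bookshelf is on top of the table. The staircase is on the floor beside the table on its −y side.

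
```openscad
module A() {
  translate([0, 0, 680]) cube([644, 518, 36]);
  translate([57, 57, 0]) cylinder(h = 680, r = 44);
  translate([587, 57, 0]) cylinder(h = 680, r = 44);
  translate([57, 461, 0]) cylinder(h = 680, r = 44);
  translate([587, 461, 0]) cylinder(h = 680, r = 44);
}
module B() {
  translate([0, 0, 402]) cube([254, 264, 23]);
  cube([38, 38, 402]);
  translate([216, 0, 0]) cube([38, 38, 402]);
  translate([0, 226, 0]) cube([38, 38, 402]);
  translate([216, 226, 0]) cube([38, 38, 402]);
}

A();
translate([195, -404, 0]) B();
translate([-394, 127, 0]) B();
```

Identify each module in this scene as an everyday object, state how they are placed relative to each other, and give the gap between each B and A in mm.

Each stool's nearest face is 140 mm from the table's bounding box.

A is a table. B is a stool. Two stools sit around the table at the −y, −x sides. The gap between each stool and the table is 140 mm.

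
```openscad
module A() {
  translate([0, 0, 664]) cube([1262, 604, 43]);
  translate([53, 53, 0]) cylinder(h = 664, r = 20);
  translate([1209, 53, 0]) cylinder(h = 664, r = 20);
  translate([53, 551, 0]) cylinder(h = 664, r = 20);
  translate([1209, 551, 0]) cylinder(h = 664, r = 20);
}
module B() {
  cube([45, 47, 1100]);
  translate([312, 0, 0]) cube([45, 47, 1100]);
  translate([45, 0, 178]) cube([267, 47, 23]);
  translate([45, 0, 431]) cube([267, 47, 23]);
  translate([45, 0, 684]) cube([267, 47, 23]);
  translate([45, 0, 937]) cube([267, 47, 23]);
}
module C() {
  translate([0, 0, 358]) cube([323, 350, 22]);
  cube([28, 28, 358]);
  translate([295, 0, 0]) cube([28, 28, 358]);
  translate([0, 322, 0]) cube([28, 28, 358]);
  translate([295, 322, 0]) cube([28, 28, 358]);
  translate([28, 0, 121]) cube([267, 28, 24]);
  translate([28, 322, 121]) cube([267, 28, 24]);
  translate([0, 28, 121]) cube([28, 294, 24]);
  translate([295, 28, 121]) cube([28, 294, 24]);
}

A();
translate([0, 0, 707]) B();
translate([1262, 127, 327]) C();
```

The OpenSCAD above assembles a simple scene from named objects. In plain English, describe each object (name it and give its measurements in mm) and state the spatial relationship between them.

A is a table with a 1262×604 mm rectangular top, 43 mm thick, top surface at z = 707 mm, supported by four round legs of 40 mm diameter, each leg's bounding box inset 33 mm from the nearest pair of top edges, running from the floor.

B is a straight ladder. Two 45×47 mm vertical rails, 1100 mm tall, stand 357 mm apart (outside-to-outside) with their front faces coplanar on the −y side. 4 rungs, each 47 mm deep and 23 mm tall, span between the inner faces of the rails, front faces flush with the rails. The lowest rung's underside is at z = 178 mm and rungs are spaced 253 mm apart (underside to underside).

C is a simple wooden stool: a rectangular seat 323 mm (x) by 350 mm (y), 22 mm thick, top face at z = 380 mm, on four square legs, each 28×28 mm in cross-section. The legs rest on z = 0, each flush with a corner of the seat. Four stretchers, 28 mm wide and 24 mm tall, connect adjacent legs with their undersides at z = 121 mm, each running between the inner faces of the legs it joins and aligned with the legs' outer faces on the other axis.

The ladder is on top of the table. The stool is beside the table with their tops flush at z = 707.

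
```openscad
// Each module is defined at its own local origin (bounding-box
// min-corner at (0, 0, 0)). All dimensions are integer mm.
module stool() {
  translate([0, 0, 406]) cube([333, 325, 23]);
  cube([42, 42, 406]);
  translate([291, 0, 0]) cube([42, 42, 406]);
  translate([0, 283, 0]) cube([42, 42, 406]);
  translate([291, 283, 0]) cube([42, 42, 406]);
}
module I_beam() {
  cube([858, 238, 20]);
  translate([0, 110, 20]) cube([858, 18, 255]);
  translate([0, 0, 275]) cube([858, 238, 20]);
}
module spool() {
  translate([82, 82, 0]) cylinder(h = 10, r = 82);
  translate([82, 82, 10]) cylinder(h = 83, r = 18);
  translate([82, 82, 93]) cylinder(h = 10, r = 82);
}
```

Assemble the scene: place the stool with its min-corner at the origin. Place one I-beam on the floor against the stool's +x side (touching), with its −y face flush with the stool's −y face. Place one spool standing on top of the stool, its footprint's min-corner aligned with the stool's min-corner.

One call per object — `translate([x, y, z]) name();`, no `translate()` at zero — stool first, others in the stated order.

stool();
translate([333, 0, 0]) I_beam();
translate([0, 0, 429]) spool();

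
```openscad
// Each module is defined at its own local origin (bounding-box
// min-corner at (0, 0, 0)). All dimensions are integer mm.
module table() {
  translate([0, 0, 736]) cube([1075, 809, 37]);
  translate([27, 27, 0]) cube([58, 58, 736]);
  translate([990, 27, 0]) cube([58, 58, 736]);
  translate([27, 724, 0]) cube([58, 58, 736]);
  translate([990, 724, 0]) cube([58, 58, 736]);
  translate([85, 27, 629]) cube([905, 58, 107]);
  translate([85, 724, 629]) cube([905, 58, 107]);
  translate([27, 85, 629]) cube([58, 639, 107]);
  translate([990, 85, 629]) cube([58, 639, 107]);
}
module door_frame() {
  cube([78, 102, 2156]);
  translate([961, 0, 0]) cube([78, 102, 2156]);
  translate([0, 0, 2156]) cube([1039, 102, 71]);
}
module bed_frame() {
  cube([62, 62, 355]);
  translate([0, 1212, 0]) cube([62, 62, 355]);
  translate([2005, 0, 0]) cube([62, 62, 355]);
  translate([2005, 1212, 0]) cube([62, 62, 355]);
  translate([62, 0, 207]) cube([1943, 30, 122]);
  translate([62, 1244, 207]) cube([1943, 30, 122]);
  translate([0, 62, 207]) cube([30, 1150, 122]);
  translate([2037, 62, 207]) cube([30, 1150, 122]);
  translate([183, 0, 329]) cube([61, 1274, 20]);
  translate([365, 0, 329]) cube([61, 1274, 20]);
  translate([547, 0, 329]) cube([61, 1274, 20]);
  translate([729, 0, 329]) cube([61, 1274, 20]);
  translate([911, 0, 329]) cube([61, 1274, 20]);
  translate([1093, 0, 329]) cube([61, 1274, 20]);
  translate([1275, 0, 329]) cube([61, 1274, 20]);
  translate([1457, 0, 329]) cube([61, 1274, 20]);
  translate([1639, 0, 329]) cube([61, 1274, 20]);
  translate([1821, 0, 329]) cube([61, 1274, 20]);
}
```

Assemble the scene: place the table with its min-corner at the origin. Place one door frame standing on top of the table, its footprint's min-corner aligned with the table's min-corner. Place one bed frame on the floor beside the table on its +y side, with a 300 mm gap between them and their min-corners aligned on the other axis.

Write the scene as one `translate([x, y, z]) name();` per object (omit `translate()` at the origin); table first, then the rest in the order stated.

table();
translate([0, 0, 773]) door_frame();
translate([0, 1109, 0]) bed_frame();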